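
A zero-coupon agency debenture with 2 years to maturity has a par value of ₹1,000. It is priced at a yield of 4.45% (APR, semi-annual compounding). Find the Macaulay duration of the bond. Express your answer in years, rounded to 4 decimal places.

2.0000 years

A zero-coupon bond has a single cash flow at maturity, so its Macaulay duration equals its maturity: 2 years.
(Equivalently: 4 semi-annual periods ÷ 2 = 2 years.)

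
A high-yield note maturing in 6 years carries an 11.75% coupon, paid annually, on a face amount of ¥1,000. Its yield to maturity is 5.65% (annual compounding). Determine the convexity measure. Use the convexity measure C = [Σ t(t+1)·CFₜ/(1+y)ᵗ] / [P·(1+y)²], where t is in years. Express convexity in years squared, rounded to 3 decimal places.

With y = 0.0565:
  t   CF        PV=CF/(1+0.0565)^t    t·PV        t(t+1)·PV
  1       117.50       111.2163       111.2163         222.4326
  2       117.50       105.2686       210.5372         631.6116
  3       117.50        99.6390       298.9170       1,195.6680
  4       117.50        94.3105       377.2418       1,886.2092
  5       117.50        89.2669       446.3344       2,678.0064
  6     1,117.50       803.5826     4,821.4956      33,750.4691
  Σ                  1,303.2838     6,265.7423      40,364.3969
P = 1,303.2838.
Convexity = Σ t(t+1)·PV / [P·(1+y)²] = 40,364.3969 / (1,303.2838 × 1.116192) = 27.74728.

27.747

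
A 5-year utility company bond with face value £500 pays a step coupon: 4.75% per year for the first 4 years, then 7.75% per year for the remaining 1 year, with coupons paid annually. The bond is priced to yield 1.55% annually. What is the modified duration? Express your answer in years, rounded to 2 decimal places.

4.54 years

Periodic yield y = 0.0155. First find Macaulay duration:
  t   CF        PV=CF/(1+0.0155)^t    t·PV
  1        23.75        23.3875        23.3875
  2        23.75        23.0305        46.0610
  3        23.75        22.6790        68.0370
  4        23.75        22.3328        89.3313
  5       538.75       498.8703     2,494.3515
  Σ                    590.3001     2,721.1683
P = 590.3001; Macaulay duration = 2,721.1683 / 590.3001 = 4.60980 years.
Modified duration = D_Mac / (1 + y) = 4.60980 / 1.0155 = 4.53944 years.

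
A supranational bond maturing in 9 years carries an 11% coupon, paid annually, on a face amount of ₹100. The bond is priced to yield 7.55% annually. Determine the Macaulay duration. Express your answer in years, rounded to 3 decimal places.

6.427 years

Periodic yield y = 0.0755. Discount each cash flow and weight by its year:
  t   CF        PV=CF/(1+0.0755)^t    t·PV
  1        11.00        10.2278        10.2278
  2        11.00         9.5098        19.0196
  3        11.00         8.8422        26.5267
  4        11.00         8.2215        32.8860
  5        11.00         7.6444        38.2218
  6        11.00         7.1077        42.6463
  7        11.00         6.6088        46.2613
  8        11.00         6.1448        49.1586
  9       111.00        57.6540       518.8858
  Σ                    121.9610       783.8338
Price P = Σ PV = 121.9610.
Macaulay duration = Σ(t·PV) / P = 783.8338 / 121.9610 = 6.42692 years.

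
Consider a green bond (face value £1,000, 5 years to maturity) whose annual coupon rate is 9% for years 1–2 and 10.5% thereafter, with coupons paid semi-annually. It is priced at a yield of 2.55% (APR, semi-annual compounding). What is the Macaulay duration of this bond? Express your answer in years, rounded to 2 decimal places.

4.24 years

Periodic yield y = 0.01275. Discount each cash flow and weight by its period:
  t   CF        PV=CF/(1+0.01275)^t    t·PV
  1        45.00        44.4335        44.4335
  2        45.00        43.8741        87.7482
  3        45.00        43.3217       129.9652
  4        45.00        42.7763       171.1053
  5        52.50        49.2774       246.3871
  6        52.50        48.6571       291.9423
  7        52.50        48.0445       336.3114
  8        52.50        47.4396       379.5170
  9        52.50        46.8424       421.5815
  10    1,052.50       927.2559     9,272.5586
  Σ                  1,341.9225    11,381.5501
Price P = Σ PV = 1,341.9225.
Macaulay duration = Σ(t·PV) / P = 11,381.5501 / 1,341.9225 = 8.48153 half-year periods.
In years: 8.48153 / 2 = 4.24076 years.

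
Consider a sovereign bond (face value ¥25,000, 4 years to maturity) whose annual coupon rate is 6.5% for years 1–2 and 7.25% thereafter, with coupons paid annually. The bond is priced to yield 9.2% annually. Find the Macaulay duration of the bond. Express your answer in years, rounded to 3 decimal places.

3.628 years

Periodic yield y = 0.092. Discount each cash flow and weight by its year:
  t   CF        PV=CF/(1+0.092)^t    t·PV
  1     1,625.00     1,488.0952     1,488.0952
  2     1,625.00     1,362.7246     2,725.4492
  3     1,812.50     1,391.9066     4,175.7199
  4    26,812.50    18,855.8778    75,423.5114
  Σ                 23,098.6043    83,812.7756
Price P = Σ PV = 23,098.6043.
Macaulay duration = Σ(t·PV) / P = 83,812.7756 / 23,098.6043 = 3.62848 years.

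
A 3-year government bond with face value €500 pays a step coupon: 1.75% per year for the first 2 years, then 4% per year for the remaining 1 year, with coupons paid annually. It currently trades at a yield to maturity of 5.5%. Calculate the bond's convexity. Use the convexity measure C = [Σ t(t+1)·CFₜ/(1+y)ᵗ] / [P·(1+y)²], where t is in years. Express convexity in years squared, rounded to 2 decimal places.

10.53

With y = 0.055:
  t   CF        PV=CF/(1+0.055)^t    t·PV        t(t+1)·PV
  1         8.75         8.2938         8.2938          16.5877
  2         8.75         7.8615        15.7229          47.1688
  3       520.00       442.8391     1,328.5173       5,314.0693
  Σ                    458.9944     1,352.5341       5,377.8257
P = 458.9944.
Convexity = Σ t(t+1)·PV / [P·(1+y)²] = 5,377.8257 / (458.9944 × 1.113025) = 10.52675.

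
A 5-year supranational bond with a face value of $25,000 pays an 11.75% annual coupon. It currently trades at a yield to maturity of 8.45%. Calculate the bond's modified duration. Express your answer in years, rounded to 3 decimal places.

3.793 years

Periodic yield y = 0.0845. First find Macaulay duration:
  t   CF        PV=CF/(1+0.0845)^t    t·PV
  1     2,937.50     2,708.6215     2,708.6215
  2     2,937.50     2,497.5763     4,995.1526
  3     2,937.50     2,302.9749     6,908.9247
  4     2,937.50     2,123.5361     8,494.1444
  5    27,937.50    18,622.5761    93,112.8807
  Σ                 28,255.2849   116,219.7239
P = 28,255.2849; Macaulay duration = 116,219.7239 / 28,255.2849 = 4.11320 years.
Modified duration = D_Mac / (1 + y) = 4.11320 / 1.0845 = 3.79272 years.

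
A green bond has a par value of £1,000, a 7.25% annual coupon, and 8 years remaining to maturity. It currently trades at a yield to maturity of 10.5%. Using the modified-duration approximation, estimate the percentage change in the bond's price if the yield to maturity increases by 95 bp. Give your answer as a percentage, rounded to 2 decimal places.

-5.30%

Periodic yield y = 0.105. Modified duration first:
  t   CF        PV=CF/(1+0.105)^t    t·PV
  1        72.50        65.6109        65.6109
  2        72.50        59.3763       118.7527
  3        72.50        53.7342       161.2027
  4        72.50        48.6283       194.5131
  5        72.50        44.0075       220.0375
  6        72.50        39.8258       238.9547
  7        72.50        36.0414       252.2900
  8     1,072.50       482.5020     3,860.0156
  Σ                    829.7264     5,111.3772
P = 829.7264; D_Mac = 6.16032 yrs; D_mod = 6.16032/(1+0.105) = 5.57495 yrs.
ΔP/P ≈ -D_mod · Δy = -5.57495 × (+0.0095) = -0.052962 = -5.2962%.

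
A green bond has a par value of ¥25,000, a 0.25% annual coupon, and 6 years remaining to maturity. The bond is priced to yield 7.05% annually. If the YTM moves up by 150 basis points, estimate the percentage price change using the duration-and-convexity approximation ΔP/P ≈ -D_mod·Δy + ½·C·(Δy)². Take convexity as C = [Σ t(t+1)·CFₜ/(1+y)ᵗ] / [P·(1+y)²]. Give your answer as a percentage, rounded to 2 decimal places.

-7.93%

With y = 0.0705:
  t   CF        PV=CF/(1+0.0705)^t    t·PV        t(t+1)·PV
  1        62.50        58.3839        58.3839         116.7679
  2        62.50        54.5389       109.0779         327.2336
  3        62.50        50.9472       152.8415         611.3660
  4        62.50        47.5919       190.3677         951.8386
  5        62.50        44.4577       222.2883       1,333.7300
  6    25,062.50    16,653.4555    99,920.7328     699,445.1298
  Σ                 16,909.3751   100,653.6922     702,786.0659
P = 16,909.3751; D_Mac = 5.95254 yrs; D_mod = 5.56052 yrs; C = 36.26789.
Duration effect: -5.56052 × (+0.015) = -0.083408
Convexity effect: 0.5 × 36.26789 × (0.015)² = +0.0040801
ΔP/P ≈ -0.083408 + 0.0040801 = -0.079328 = -7.9328%.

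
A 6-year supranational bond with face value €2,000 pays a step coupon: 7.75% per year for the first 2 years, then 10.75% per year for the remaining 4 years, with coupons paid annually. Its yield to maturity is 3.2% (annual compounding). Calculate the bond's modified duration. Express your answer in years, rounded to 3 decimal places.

4.922 years

Periodic yield y = 0.032. First find Macaulay duration:
  t   CF        PV=CF/(1+0.032)^t    t·PV
  1       155.00       150.1938       150.1938
  2       155.00       145.5366       291.0733
  3       215.00       195.6137       586.8412
  4       215.00       189.5482       758.1928
  5       215.00       183.6707       918.3537
  6     2,215.00     1,833.5618    11,001.3707
  Σ                  2,698.1249    13,706.0255
P = 2,698.1249; Macaulay duration = 13,706.0255 / 2,698.1249 = 5.07983 years.
Modified duration = D_Mac / (1 + y) = 5.07983 / 1.032 = 4.92232 years.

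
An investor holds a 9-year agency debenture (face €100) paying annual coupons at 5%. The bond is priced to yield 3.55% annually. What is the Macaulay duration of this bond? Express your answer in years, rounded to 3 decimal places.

7.553 years

Periodic yield y = 0.0355. Discount each cash flow and weight by its year:
  t   CF        PV=CF/(1+0.0355)^t    t·PV
  1         5.00         4.8286         4.8286
  2         5.00         4.6630         9.3261
  3         5.00         4.5032        13.5096
  4         5.00         4.3488        17.3952
  5         5.00         4.1997        20.9986
  6         5.00         4.0557        24.3344
  7         5.00         3.9167        27.4168
  8         5.00         3.7824        30.2593
  9       105.00        76.7076       690.3684
  Σ                    111.0058       838.4369
Price P = Σ PV = 111.0058.
Macaulay duration = Σ(t·PV) / P = 838.4369 / 111.0058 = 7.55309 years.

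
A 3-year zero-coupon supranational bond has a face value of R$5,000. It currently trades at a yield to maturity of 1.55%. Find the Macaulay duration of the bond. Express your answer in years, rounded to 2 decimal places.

A zero-coupon bond has a single cash flow at maturity, so its Macaulay duration equals its maturity: 3 years.

3.00 years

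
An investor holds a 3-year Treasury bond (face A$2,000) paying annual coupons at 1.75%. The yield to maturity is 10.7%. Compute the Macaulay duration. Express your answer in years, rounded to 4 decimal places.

2.9412 years

Periodic yield y = 0.107. Discount each cash flow and weight by its year:
  t   CF        PV=CF/(1+0.107)^t    t·PV
  1        35.00        31.6170        31.6170
  2        35.00        28.5610        57.1219
  3     2,035.00     1,500.1046     4,500.3139
  Σ                  1,560.2826     4,589.0528
Price P = Σ PV = 1,560.2826.
Macaulay duration = Σ(t·PV) / P = 4,589.0528 / 1,560.2826 = 2.94117 years.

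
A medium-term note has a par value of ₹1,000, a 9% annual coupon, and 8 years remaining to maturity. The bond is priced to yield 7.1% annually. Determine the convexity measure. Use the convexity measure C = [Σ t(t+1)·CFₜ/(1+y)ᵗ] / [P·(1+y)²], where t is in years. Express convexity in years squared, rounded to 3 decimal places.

With y = 0.071:
  t   CF        PV=CF/(1+0.071)^t    t·PV        t(t+1)·PV
  1        90.00        84.0336        84.0336         168.0672
  2        90.00        78.4628       156.9255         470.7765
  3        90.00        73.2612       219.7836         879.1345
  4        90.00        68.4045       273.6180       1,368.0899
  5        90.00        63.8697       319.3487       1,916.0922
  6        90.00        59.6356       357.8137       2,504.6957
  7        90.00        55.6822       389.7752       3,118.2020
  8     1,090.00       629.6667     5,037.3337      45,336.0029
  Σ                  1,113.0163     6,838.6320      55,761.0610
P = 1,113.0163.
Convexity = Σ t(t+1)·PV / [P·(1+y)²] = 55,761.0610 / (1,113.0163 × 1.147041) = 43.67677.

43.677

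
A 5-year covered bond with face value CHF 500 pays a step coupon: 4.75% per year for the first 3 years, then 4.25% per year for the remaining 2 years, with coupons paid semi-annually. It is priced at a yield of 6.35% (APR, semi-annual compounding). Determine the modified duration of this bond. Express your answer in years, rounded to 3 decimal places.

Periodic yield y = 0.03175. First find Macaulay duration:
  t   CF        PV=CF/(1+0.03175)^t    t·PV
  1       11.875        11.5096        11.5096
  2       11.875        11.1554        22.3108
  3       11.875        10.8121        32.4363
  4       11.875        10.4794        41.9175
  5       11.875        10.1569        50.7845
  6       11.875         9.8443        59.0661
  7       10.625         8.5370        59.7593
  8       10.625         8.2743        66.1947
  9       10.625         8.0197        72.1774
  10     510.625       373.5574     3,735.5736
  Σ                    462.3461     4,151.7297
P = 462.3461; Macaulay duration = 4,151.7297 / 462.3461 = 8.97970 half-year periods = 4.48985 years.
Modified duration = D_Mac / (1 + y) = 4.48985 / 1.03175 = 4.35168 years.

4.352 years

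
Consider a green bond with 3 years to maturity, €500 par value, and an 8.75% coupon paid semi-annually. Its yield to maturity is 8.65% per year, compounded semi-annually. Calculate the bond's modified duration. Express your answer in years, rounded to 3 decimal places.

2.591 years

Periodic yield y = 0.04325. First find Macaulay duration:
  t   CF        PV=CF/(1+0.04325)^t    t·PV
  1       21.875        20.9681        20.9681
  2       21.875        20.0989        40.1977
  3       21.875        19.2656        57.7968
  4       21.875        18.4669        73.8677
  5       21.875        17.7013        88.5067
  6      521.875       404.7959     2,428.7756
  Σ                    501.2968     2,710.1126
P = 501.2968; Macaulay duration = 2,710.1126 / 501.2968 = 5.40620 half-year periods = 2.70310 years.
Modified duration = D_Mac / (1 + y) = 2.70310 / 1.04325 = 2.59104 years.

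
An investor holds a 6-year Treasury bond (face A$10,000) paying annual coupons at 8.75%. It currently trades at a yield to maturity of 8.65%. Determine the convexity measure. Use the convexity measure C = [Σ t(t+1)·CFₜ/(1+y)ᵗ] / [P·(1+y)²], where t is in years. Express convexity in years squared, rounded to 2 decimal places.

With y = 0.0865:
  t   CF        PV=CF/(1+0.0865)^t    t·PV        t(t+1)·PV
  1       875.00       805.3382       805.3382       1,610.6765
  2       875.00       741.2225     1,482.4450       4,447.3350
  3       875.00       682.2112     2,046.6337       8,186.5347
  4       875.00       627.8980     2,511.5922      12,557.9609
  5       875.00       577.9089     2,889.5446      17,337.2677
  6    10,875.00     6,610.7523    39,664.5135     277,651.5946
  Σ                 10,045.3312    49,400.0672     321,791.3694
P = 10,045.3312.
Convexity = Σ t(t+1)·PV / [P·(1+y)²] = 321,791.3694 / (10,045.3312 × 1.180482) = 27.13630.

27.14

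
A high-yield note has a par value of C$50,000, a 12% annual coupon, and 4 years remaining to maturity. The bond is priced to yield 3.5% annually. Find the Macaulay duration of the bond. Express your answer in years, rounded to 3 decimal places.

Periodic yield y = 0.035. Discount each cash flow and weight by its year:
  t   CF        PV=CF/(1+0.035)^t    t·PV
  1     6,000.00     5,797.1014     5,797.1014
  2     6,000.00     5,601.0642    11,202.1284
  3     6,000.00     5,411.6562    16,234.9687
  4    56,000.00    48,800.7648   195,203.0590
  Σ                 65,610.5866   228,437.2576
Price P = Σ PV = 65,610.5866.
Macaulay duration = Σ(t·PV) / P = 228,437.2576 / 65,610.5866 = 3.48171 years.

3.482 years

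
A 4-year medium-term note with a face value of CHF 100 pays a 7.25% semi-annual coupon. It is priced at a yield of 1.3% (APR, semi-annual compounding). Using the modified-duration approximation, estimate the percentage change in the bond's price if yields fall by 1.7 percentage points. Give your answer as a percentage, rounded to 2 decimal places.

Periodic yield y = 0.0065. Modified duration first:
  t   CF        PV=CF/(1+0.0065)^t    t·PV
  1        3.625         3.6016         3.6016
  2        3.625         3.5783         7.1567
  3        3.625         3.5552        10.6657
  4        3.625         3.5323        14.1290
  5        3.625         3.5095        17.5473
  6        3.625         3.4868        20.9207
  7        3.625         3.4643        24.2499
  8      103.625        98.3908       787.1261
  Σ                    123.1187       885.3969
P = 123.1187; D_Mac = 7.19141 half-year periods = 3.59571 yrs; D_mod = 3.59571/(1+0.0065) = 3.57248 yrs.
ΔP/P ≈ -D_mod · Δy = -3.57248 × (-0.017) = +0.060732 = +6.0732%.

+6.07%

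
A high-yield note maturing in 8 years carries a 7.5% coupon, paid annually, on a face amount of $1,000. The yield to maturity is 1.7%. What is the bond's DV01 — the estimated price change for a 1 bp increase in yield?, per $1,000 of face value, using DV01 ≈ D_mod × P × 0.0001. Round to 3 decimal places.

Periodic yield y = 0.017.
  t   CF        PV=CF/(1+0.017)^t    t·PV
  1        75.00        73.7463        73.7463
  2        75.00        72.5136       145.0272
  3        75.00        71.3015       213.9044
  4        75.00        70.1096       280.4384
  5        75.00        68.9377       344.6883
  6        75.00        67.7853       406.7118
  7        75.00        66.6522       466.5655
  8     1,075.00       939.3790     7,515.0319
  Σ                  1,430.4251     9,446.1137
P = 1,430.4251; D_Mac = 6.60371 yrs; D_mod = 6.49332 yrs.
DV01 ≈ 6.49332 × 1,430.4251 × 0.0001 = 0.928821.

$0.929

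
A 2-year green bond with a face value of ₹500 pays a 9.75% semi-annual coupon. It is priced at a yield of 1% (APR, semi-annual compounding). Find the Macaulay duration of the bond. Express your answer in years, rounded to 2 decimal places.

1.88 years

Periodic yield y = 0.005. Discount each cash flow and weight by its period:
  t   CF        PV=CF/(1+0.005)^t    t·PV
  1       24.375        24.2537        24.2537
  2       24.375        24.1331        48.2661
  3       24.375        24.0130        72.0390
  4      524.375       514.0173     2,056.0692
  Σ                    586.4171     2,200.6280
Price P = Σ PV = 586.4171.
Macaulay duration = Σ(t·PV) / P = 2,200.6280 / 586.4171 = 3.75267 half-year periods.
In years: 3.75267 / 2 = 1.87633 years.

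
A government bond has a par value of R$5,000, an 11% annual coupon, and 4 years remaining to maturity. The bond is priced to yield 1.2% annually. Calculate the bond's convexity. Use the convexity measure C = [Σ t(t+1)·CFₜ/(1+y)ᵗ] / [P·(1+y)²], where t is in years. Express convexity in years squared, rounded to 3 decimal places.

With y = 0.012:
  t   CF        PV=CF/(1+0.012)^t    t·PV        t(t+1)·PV
  1       550.00       543.4783       543.4783       1,086.9565
  2       550.00       537.0339     1,074.0677       3,222.2031
  3       550.00       530.6659     1,591.9976       6,367.9904
  4     5,550.00     5,291.4041    21,165.6166     105,828.0829
  Σ                  6,902.5821    24,375.1601     116,505.2329
P = 6,902.5821.
Convexity = Σ t(t+1)·PV / [P·(1+y)²] = 116,505.2329 / (6,902.5821 × 1.024144) = 16.48059.

16.481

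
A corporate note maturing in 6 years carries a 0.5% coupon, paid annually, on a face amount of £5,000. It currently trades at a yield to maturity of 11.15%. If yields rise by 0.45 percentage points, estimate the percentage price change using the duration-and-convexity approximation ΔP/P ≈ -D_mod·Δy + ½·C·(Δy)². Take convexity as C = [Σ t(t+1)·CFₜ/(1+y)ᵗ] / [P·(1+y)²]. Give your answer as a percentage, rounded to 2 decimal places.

-2.35%

With y = 0.1115:
  t   CF        PV=CF/(1+0.1115)^t    t·PV        t(t+1)·PV
  1        25.00        22.4921        22.4921          44.9843
  2        25.00        20.2358        40.4717         121.4150
  3        25.00        18.2059        54.6176         218.4705
  4        25.00        16.3796        65.5182         327.5911
  5        25.00        14.7364        73.6822         442.0933
  6     5,025.00     2,664.8899    15,989.3391     111,925.3740
  Σ                  2,756.9397    16,246.1210     113,079.9282
P = 2,756.9397; D_Mac = 5.89281 yrs; D_mod = 5.30167 yrs; C = 33.20009.
Duration effect: -5.30167 × (+0.0045) = -0.023858
Convexity effect: 0.5 × 33.20009 × (0.0045)² = +0.0003362
ΔP/P ≈ -0.023858 + 0.0003362 = -0.023521 = -2.3521%.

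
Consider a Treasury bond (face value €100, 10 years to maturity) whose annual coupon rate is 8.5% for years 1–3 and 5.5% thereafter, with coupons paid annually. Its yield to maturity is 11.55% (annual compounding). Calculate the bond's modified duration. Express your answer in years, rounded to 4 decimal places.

6.1298 years

Periodic yield y = 0.1155. First find Macaulay duration:
  t   CF        PV=CF/(1+0.1155)^t    t·PV
  1         8.50         7.6199         7.6199
  2         8.50         6.8309        13.6619
  3         8.50         6.1236        18.3709
  4         5.50         3.5521        14.2084
  5         5.50         3.1843        15.9215
  6         5.50         2.8546        17.1276
  7         5.50         2.5590        17.9132
  8         5.50         2.2941        18.3525
  9         5.50         2.0565        18.5088
  10      105.50        35.3636       353.6362
  Σ                     72.4387       495.3210
P = 72.4387; Macaulay duration = 495.3210 / 72.4387 = 6.83779 years.
Modified duration = D_Mac / (1 + y) = 6.83779 / 1.1155 = 6.12980 years.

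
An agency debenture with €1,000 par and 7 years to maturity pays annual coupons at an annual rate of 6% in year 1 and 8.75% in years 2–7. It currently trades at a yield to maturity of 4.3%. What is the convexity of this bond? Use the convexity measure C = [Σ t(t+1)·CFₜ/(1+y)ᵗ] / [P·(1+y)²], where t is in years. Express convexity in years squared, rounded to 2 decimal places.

39.61

With y = 0.043:
  t   CF        PV=CF/(1+0.043)^t    t·PV        t(t+1)·PV
  1        60.00        57.5264        57.5264         115.0527
  2        87.50        80.4340       160.8679         482.6037
  3        87.50        77.1179       231.3537         925.4147
  4        87.50        73.9385       295.7541       1,478.7706
  5        87.50        70.8903       354.4513       2,126.7075
  6        87.50        67.9676       407.8059       2,854.6410
  7     1,087.50       809.9144     5,669.4006      45,355.2049
  Σ                  1,237.7890     7,177.1598      53,338.3952
P = 1,237.7890.
Convexity = Σ t(t+1)·PV / [P·(1+y)²] = 53,338.3952 / (1,237.7890 × 1.087849) = 39.61181.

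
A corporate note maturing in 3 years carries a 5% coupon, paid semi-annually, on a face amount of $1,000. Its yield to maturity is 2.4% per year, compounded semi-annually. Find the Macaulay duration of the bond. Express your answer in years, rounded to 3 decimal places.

Periodic yield y = 0.012. Discount each cash flow and weight by its period:
  t   CF        PV=CF/(1+0.012)^t    t·PV
  1        25.00        24.7036        24.7036
  2        25.00        24.4106        48.8213
  3        25.00        24.1212        72.3635
  4        25.00        23.8352        95.3406
  5        25.00        23.5525       117.7626
  6     1,025.00       954.2030     5,725.2182
  Σ                  1,074.8261     6,084.2097
Price P = Σ PV = 1,074.8261.
Macaulay duration = Σ(t·PV) / P = 6,084.2097 / 1,074.8261 = 5.66065 half-year periods.
In years: 5.66065 / 2 = 2.83032 years.

2.830 years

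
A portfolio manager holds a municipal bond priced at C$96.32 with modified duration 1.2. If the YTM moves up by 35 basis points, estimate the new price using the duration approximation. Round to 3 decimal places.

Duration approximation: ΔP/P ≈ -D_mod · Δy = -1.2 × (+0.0035) = -0.004200.
New price ≈ 96.32 × (1 - 0.004200) = 95.915456.

C$95.915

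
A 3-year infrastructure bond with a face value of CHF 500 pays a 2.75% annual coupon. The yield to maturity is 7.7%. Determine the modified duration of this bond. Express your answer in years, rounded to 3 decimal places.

2.706 years

Periodic yield y = 0.077. First find Macaulay duration:
  t   CF        PV=CF/(1+0.077)^t    t·PV
  1        13.75        12.7669        12.7669
  2        13.75        11.8542        23.7083
  3       513.75       411.2489     1,233.7466
  Σ                    435.8700     1,270.2219
P = 435.8700; Macaulay duration = 1,270.2219 / 435.8700 = 2.91422 years.
Modified duration = D_Mac / (1 + y) = 2.91422 / 1.077 = 2.70587 years.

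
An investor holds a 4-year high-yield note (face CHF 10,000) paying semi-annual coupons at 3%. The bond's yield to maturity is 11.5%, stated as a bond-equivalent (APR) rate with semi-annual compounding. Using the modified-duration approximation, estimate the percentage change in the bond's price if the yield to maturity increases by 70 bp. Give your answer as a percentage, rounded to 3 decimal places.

Periodic yield y = 0.0575. Modified duration first:
  t   CF        PV=CF/(1+0.0575)^t    t·PV
  1       150.00       141.8440       141.8440
  2       150.00       134.1314       268.2628
  3       150.00       126.8382       380.5147
  4       150.00       119.9416       479.7663
  5       150.00       113.4199       567.0997
  6       150.00       107.2529       643.5173
  7       150.00       101.4212       709.9482
  8    10,150.00     6,489.6763    51,917.4103
  Σ                  7,334.5255    55,108.3632
P = 7,334.5255; D_Mac = 7.51356 half-year periods = 3.75678 yrs; D_mod = 3.75678/(1+0.0575) = 3.55251 yrs.
ΔP/P ≈ -D_mod · Δy = -3.55251 × (+0.007) = -0.024868 = -2.4868%.

-2.487%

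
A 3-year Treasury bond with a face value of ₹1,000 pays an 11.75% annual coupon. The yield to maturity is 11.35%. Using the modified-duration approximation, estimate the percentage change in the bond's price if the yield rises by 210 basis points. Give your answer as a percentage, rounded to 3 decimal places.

Periodic yield y = 0.1135. Modified duration first:
  t   CF        PV=CF/(1+0.1135)^t    t·PV
  1       117.50       105.5231       105.5231
  2       117.50        94.7671       189.5341
  3     1,117.50       809.4255     2,428.2764
  Σ                  1,009.7157     2,723.3337
P = 1,009.7157; D_Mac = 2.69713 yrs; D_mod = 2.69713/(1+0.1135) = 2.42221 yrs.
ΔP/P ≈ -D_mod · Δy = -2.42221 × (+0.021) = -0.050866 = -5.0866%.

-5.087%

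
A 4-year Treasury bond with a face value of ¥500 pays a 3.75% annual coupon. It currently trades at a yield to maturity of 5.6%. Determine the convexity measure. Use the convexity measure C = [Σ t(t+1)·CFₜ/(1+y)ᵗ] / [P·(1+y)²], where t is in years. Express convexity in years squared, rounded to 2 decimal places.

With y = 0.056:
  t   CF        PV=CF/(1+0.056)^t    t·PV        t(t+1)·PV
  1        18.75        17.7557        17.7557          35.5114
  2        18.75        16.8141        33.6282         100.8846
  3        18.75        15.9224        47.7673         191.0692
  4       518.75       417.1598     1,668.6391       8,343.1957
  Σ                    467.6520     1,767.7903       8,670.6609
P = 467.6520.
Convexity = Σ t(t+1)·PV / [P·(1+y)²] = 8,670.6609 / (467.6520 × 1.115136) = 16.62653.

16.63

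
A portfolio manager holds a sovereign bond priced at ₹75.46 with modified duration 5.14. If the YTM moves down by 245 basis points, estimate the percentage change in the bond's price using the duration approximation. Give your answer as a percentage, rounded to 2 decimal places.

+12.59%

Duration approximation: ΔP/P ≈ -D_mod · Δy = -5.14 × (-0.0245) = +0.125930.
As a percentage: +12.5930%.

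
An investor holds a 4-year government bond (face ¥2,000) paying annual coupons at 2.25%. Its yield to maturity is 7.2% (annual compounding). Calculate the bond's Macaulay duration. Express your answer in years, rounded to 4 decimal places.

Periodic yield y = 0.072. Discount each cash flow and weight by its year:
  t   CF        PV=CF/(1+0.072)^t    t·PV
  1        45.00        41.9776        41.9776
  2        45.00        39.1582        78.3164
  3        45.00        36.5282       109.5846
  4     2,045.00     1,548.5106     6,194.0422
  Σ                  1,666.1746     6,423.9209
Price P = Σ PV = 1,666.1746.
Macaulay duration = Σ(t·PV) / P = 6,423.9209 / 1,666.1746 = 3.85549 years.

3.8555 years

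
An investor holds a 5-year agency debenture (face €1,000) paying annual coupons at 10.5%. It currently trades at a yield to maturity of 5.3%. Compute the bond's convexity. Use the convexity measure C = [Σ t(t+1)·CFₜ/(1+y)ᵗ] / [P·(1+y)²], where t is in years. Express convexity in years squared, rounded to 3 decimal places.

21.499

With y = 0.053:
  t   CF        PV=CF/(1+0.053)^t    t·PV        t(t+1)·PV
  1       105.00        99.7151        99.7151         199.4302
  2       105.00        94.6962       189.3924         568.1772
  3       105.00        89.9299       269.7897       1,079.1590
  4       105.00        85.4035       341.6141       1,708.0706
  5     1,105.00       853.5332     4,267.6660      25,605.9962
  Σ                  1,223.2780     5,168.1774      29,160.8332
P = 1,223.2780.
Convexity = Σ t(t+1)·PV / [P·(1+y)²] = 29,160.8332 / (1,223.2780 × 1.108809) = 21.49899.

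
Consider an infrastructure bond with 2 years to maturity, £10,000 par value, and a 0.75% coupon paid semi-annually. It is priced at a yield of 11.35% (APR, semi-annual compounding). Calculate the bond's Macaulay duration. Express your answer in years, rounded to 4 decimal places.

Periodic yield y = 0.05675. Discount each cash flow and weight by its period:
  t   CF        PV=CF/(1+0.05675)^t    t·PV
  1        37.50        35.4862        35.4862
  2        37.50        33.5805        67.1609
  3        37.50        31.7771        95.3314
  4    10,037.50     8,048.9000    32,195.6000
  Σ                  8,149.7438    32,393.5785
Price P = Σ PV = 8,149.7438.
Macaulay duration = Σ(t·PV) / P = 32,393.5785 / 8,149.7438 = 3.97480 half-year periods.
In years: 3.97480 / 2 = 1.98740 years.

1.9874 years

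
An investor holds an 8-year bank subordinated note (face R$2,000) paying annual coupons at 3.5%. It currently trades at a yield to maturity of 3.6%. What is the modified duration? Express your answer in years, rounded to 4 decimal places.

Periodic yield y = 0.036. First find Macaulay duration:
  t   CF        PV=CF/(1+0.036)^t    t·PV
  1        70.00        67.5676        67.5676
  2        70.00        65.2197       130.4393
  3        70.00        62.9533       188.8600
  4        70.00        60.7658       243.0631
  5        70.00        58.6542       293.2711
  6        70.00        56.6160       339.6963
  7        70.00        54.6487       382.5408
  8     2,070.00     1,559.8840    12,479.0720
  Σ                  1,986.3093    14,124.5101
P = 1,986.3093; Macaulay duration = 14,124.5101 / 1,986.3093 = 7.11093 years.
Modified duration = D_Mac / (1 + y) = 7.11093 / 1.036 = 6.86383 years.

6.8638 years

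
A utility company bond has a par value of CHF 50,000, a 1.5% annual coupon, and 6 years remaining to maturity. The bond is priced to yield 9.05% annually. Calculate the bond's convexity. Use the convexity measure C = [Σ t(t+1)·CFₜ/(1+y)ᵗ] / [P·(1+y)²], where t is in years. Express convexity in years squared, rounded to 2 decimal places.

33.16

With y = 0.0905:
  t   CF        PV=CF/(1+0.0905)^t    t·PV        t(t+1)·PV
  1       750.00       687.7579       687.7579       1,375.5158
  2       750.00       630.6813     1,261.3625       3,784.0875
  3       750.00       578.3414     1,735.0241       6,940.0963
  4       750.00       530.3451     2,121.3805      10,606.9026
  5       750.00       486.3321     2,431.6604      14,589.9623
  6    50,750.00    30,177.4144   181,064.4866   1,267,451.4060
  Σ                 33,090.8722   189,301.6720   1,304,747.9705
P = 33,090.8722.
Convexity = Σ t(t+1)·PV / [P·(1+y)²] = 1,304,747.9705 / (33,090.8722 × 1.189190) = 33.15638.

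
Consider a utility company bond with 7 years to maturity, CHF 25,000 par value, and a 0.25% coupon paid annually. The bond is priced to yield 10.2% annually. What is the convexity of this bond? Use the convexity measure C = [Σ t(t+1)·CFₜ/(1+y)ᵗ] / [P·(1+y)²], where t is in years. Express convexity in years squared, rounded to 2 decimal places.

With y = 0.102:
  t   CF        PV=CF/(1+0.102)^t    t·PV        t(t+1)·PV
  1        62.50        56.7151        56.7151         113.4301
  2        62.50        51.4656       102.9311         308.7934
  3        62.50        46.7020       140.1059         560.4237
  4        62.50        42.3793       169.5171         847.5857
  5        62.50        38.4567       192.2835       1,153.7011
  6        62.50        34.8972       209.3831       1,465.6820
  7    25,062.50    12,698.5235    88,889.6648     711,117.3182
  Σ                 12,969.1393    89,760.6007     715,566.9342
P = 12,969.1393.
Convexity = Σ t(t+1)·PV / [P·(1+y)²] = 715,566.9342 / (12,969.1393 × 1.214404) = 45.43347.

45.43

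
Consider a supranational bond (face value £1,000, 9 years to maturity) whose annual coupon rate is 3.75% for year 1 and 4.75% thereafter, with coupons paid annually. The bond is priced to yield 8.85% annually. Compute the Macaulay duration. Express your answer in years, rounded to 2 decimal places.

Periodic yield y = 0.0885. Discount each cash flow and weight by its year:
  t   CF        PV=CF/(1+0.0885)^t    t·PV
  1        37.50        34.4511        34.4511
  2        47.50        40.0901        80.1801
  3        47.50        36.8306       110.4917
  4        47.50        33.8361       135.3443
  5        47.50        31.0850       155.4252
  6        47.50        28.5577       171.3461
  7        47.50        26.2358       183.6507
  8        47.50        24.1027       192.8218
  9     1,047.50       488.3128     4,394.8154
  Σ                    743.5019     5,458.5264
Price P = Σ PV = 743.5019.
Macaulay duration = Σ(t·PV) / P = 5,458.5264 / 743.5019 = 7.34164 years.

7.34 years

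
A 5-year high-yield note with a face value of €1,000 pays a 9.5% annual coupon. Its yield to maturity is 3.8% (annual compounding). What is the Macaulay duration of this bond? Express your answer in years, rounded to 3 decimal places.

4.297 years

Periodic yield y = 0.038. Discount each cash flow and weight by its year:
  t   CF        PV=CF/(1+0.038)^t    t·PV
  1        95.00        91.5222        91.5222
  2        95.00        88.1716       176.3433
  3        95.00        84.9438       254.8313
  4        95.00        81.8341       327.3363
  5     1,095.00       908.7143     4,543.5714
  Σ                  1,255.1859     5,393.6044
Price P = Σ PV = 1,255.1859.
Macaulay duration = Σ(t·PV) / P = 5,393.6044 / 1,255.1859 = 4.29706 years.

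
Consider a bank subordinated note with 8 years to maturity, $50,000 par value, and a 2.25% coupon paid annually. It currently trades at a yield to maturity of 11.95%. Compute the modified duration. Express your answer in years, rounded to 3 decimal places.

Periodic yield y = 0.1195. First find Macaulay duration:
  t   CF        PV=CF/(1+0.1195)^t    t·PV
  1     1,125.00     1,004.9129     1,004.9129
  2     1,125.00       897.6444     1,795.2888
  3     1,125.00       801.8262     2,405.4785
  4     1,125.00       716.2360     2,864.9439
  5     1,125.00       639.7820     3,198.9101
  6     1,125.00       571.4891     3,428.9345
  7     1,125.00       510.4860     3,573.4020
  8    51,125.00    20,722.4231   165,779.3852
  Σ                 25,864.7997   184,051.2559
P = 25,864.7997; Macaulay duration = 184,051.2559 / 25,864.7997 = 7.11590 years.
Modified duration = D_Mac / (1 + y) = 7.11590 / 1.1195 = 6.35632 years.

6.356 years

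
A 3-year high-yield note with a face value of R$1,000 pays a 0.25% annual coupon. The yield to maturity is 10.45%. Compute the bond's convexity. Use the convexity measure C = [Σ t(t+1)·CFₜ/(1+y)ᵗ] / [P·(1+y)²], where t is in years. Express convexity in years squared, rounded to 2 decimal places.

9.80

With y = 0.1045:
  t   CF        PV=CF/(1+0.1045)^t    t·PV        t(t+1)·PV
  1         2.50         2.2635         2.2635           4.5269
  2         2.50         2.0493         4.0986          12.2959
  3     1,002.50       744.0245     2,232.0734       8,928.2937
  Σ                    748.3373     2,238.4355       8,945.1165
P = 748.3373.
Convexity = Σ t(t+1)·PV / [P·(1+y)²] = 8,945.1165 / (748.3373 × 1.219920) = 9.79845.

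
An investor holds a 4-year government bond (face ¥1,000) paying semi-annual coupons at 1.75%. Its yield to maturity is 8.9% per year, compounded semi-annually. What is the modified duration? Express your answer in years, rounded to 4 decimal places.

Periodic yield y = 0.0445. First find Macaulay duration:
  t   CF        PV=CF/(1+0.0445)^t    t·PV
  1         8.75         8.3772         8.3772
  2         8.75         8.0203        16.0406
  3         8.75         7.6786        23.0358
  4         8.75         7.3515        29.4059
  5         8.75         7.0383        35.1913
  6         8.75         6.7384        40.4305
  7         8.75         6.4513        45.1593
  8     1,008.75       712.0590     5,696.4722
  Σ                    763.7146     5,894.1128
P = 763.7146; Macaulay duration = 5,894.1128 / 763.7146 = 7.71769 half-year periods = 3.85885 years.
Modified duration = D_Mac / (1 + y) = 3.85885 / 1.0445 = 3.69444 years.

3.6944 years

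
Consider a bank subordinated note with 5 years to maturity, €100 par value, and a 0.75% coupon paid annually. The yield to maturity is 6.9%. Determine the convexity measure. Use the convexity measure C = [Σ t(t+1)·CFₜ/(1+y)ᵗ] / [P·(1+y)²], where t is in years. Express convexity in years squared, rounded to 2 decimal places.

With y = 0.069:
  t   CF        PV=CF/(1+0.069)^t    t·PV        t(t+1)·PV
  1         0.75         0.7016         0.7016           1.4032
  2         0.75         0.6563         1.3126           3.9378
  3         0.75         0.6139         1.8418           7.3673
  4         0.75         0.5743         2.2973          11.4863
  5       100.75        72.1700       360.8499       2,165.0991
  Σ                     74.7161       367.0031       2,189.2938
P = 74.7161.
Convexity = Σ t(t+1)·PV / [P·(1+y)²] = 2,189.2938 / (74.7161 × 1.142761) = 25.64096.

25.64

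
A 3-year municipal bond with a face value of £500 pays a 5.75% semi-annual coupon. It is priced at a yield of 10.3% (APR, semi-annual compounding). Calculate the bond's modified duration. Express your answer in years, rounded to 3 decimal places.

2.647 years

Periodic yield y = 0.0515. First find Macaulay duration:
  t   CF        PV=CF/(1+0.0515)^t    t·PV
  1       14.375        13.6709        13.6709
  2       14.375        13.0014        26.0028
  3       14.375        12.3646        37.0938
  4       14.375        11.7590        47.0360
  5       14.375        11.1831        55.9154
  6      514.375       380.5609     2,283.3655
  Σ                    442.5399     2,463.0845
P = 442.5399; Macaulay duration = 2,463.0845 / 442.5399 = 5.56579 half-year periods = 2.78290 years.
Modified duration = D_Mac / (1 + y) = 2.78290 / 1.0515 = 2.64660 years.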